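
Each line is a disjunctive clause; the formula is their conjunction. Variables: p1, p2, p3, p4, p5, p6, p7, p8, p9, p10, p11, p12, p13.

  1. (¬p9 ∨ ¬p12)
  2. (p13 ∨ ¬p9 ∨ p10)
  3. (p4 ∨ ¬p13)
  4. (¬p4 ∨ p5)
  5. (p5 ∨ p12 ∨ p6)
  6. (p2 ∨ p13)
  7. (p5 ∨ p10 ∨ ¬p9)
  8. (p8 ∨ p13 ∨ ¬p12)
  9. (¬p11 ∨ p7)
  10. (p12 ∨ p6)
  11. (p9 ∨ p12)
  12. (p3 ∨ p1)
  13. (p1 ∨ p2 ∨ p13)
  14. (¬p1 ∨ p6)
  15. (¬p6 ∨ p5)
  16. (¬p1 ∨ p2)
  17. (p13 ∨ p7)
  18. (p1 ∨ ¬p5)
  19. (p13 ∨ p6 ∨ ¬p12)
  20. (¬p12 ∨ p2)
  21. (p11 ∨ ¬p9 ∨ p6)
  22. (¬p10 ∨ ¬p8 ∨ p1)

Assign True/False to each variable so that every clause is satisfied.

p1 = True, p2 = True, p3 = True, p4 = True, p5 = True, p6 = True, p7 = True, p8 = True, p9 = False, p10 = False, p11 = True, p12 = True, p13 = True

p2 occurs only positively in the remaining clauses — set p2 = True.
Pure literal: p3 appears only positively; assign p3 = True.
Try p1 = True.
  then p6 is forced to True.
  then p5 is forced to True.
Set p4 = True and propagate.
Branch on p7: take p7 = True.
The remaining clauses are satisfied by p8 = True, p9 = False, p10 = False, p11 = True, p12 = True, p13 = True.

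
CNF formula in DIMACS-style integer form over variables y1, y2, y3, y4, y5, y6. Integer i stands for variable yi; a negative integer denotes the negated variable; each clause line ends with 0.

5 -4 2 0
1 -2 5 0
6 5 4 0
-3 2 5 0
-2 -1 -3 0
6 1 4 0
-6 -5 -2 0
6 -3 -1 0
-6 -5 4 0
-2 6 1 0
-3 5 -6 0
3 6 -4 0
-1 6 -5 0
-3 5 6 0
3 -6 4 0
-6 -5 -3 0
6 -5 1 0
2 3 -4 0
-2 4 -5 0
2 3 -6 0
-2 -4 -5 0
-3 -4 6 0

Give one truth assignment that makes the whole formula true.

y1=True, y2=True, y3=False, y4=True, y5=False, y6=True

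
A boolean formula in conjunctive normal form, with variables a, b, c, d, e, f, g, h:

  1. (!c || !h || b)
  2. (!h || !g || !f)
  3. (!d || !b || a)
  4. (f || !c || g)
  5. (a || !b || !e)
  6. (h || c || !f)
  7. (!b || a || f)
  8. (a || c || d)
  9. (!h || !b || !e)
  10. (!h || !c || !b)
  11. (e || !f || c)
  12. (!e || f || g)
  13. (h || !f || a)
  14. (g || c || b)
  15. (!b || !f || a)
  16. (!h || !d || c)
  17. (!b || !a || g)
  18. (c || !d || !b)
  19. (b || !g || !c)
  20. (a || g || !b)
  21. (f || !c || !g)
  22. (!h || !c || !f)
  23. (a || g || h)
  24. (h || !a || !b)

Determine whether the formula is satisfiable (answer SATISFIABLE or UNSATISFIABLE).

SATISFIABLE

Set a = True and propagate.
Try b = False.
For the remaining variables, c = False, d = False, e = False, f = False, g = True, h = True works.
So a = T, b = F, c = F, d = F, e = F, f = F, g = T, h = T is a satisfying assignment.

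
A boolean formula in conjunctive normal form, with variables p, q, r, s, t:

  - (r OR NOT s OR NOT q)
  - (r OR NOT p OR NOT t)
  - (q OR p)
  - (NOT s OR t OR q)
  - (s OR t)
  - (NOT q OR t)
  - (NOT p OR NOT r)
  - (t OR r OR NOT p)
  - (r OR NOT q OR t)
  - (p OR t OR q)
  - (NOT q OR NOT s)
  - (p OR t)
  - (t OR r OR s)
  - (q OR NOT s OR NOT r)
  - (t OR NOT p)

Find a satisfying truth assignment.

Try p = False.
  then q is forced to True.
  then t is forced to True.
  then s is forced to False.
r is now unconstrained; take r = True.

p=F, q=T, r=T, s=F, t=T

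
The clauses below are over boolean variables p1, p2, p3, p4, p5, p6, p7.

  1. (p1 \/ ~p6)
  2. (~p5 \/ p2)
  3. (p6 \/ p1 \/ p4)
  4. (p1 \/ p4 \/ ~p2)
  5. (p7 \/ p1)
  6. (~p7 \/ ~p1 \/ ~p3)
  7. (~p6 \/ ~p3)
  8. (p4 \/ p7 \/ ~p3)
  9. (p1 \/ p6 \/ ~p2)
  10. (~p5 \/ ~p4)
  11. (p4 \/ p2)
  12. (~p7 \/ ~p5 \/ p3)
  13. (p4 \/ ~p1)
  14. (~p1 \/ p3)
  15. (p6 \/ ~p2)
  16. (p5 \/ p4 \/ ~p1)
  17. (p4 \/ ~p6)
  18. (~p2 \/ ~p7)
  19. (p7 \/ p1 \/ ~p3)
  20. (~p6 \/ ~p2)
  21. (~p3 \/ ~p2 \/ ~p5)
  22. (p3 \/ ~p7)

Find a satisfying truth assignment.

Try p1 = False.
  then p6 is forced to False.
  then p4 is forced to True.
  then p7 is forced to True.
  then p2 is forced to False.
  then p5 is forced to False.
  then p3 is forced to True.
Every clause has at least one true literal under this assignment.
Check each clause:
  1. (~p6 \/ p1) — ~p6 is true.
  2. (~p5 \/ p2) — ~p5 is true.
  3. (p6 \/ p1 \/ p4) — p4 is true.
  4. (p4 \/ ~p2 \/ p1) — p4 is true.
  5. (p7 \/ p1) — p7 is true.
  6. (~p3 \/ ~p7 \/ ~p1) — ~p1 is true.
  7. (~p6 \/ ~p3) — ~p6 is true.
  8. (p4 \/ p7 \/ ~p3) — p4 is true.
  9. (p1 \/ ~p2 \/ p6) — ~p2 is true.
  10. (~p5 \/ ~p4) — ~p5 is true.
  11. (p4 \/ p2) — p4 is true.
  12. (~p5 \/ ~p7 \/ p3) — p3 is true.
  13. (~p1 \/ p4) — p4 is true.
  14. (p3 \/ ~p1) — p3 is true.
  15. (~p2 \/ p6) — ~p2 is true.
  16. (~p1 \/ p5 \/ p4) — p4 is true.
  17. (~p6 \/ p4) — ~p6 is true.
  18. (~p2 \/ ~p7) — ~p2 is true.
  19. (p7 \/ ~p3 \/ p1) — p7 is true.
  20. (~p6 \/ ~p2) — ~p6 is true.
  21. (~p5 \/ ~p3 \/ ~p2) — ~p5 is true.
  22. (~p7 \/ p3) — p3 is true.

p1=False, p2=False, p3=True, p4=True, p5=False, p6=False, p7=True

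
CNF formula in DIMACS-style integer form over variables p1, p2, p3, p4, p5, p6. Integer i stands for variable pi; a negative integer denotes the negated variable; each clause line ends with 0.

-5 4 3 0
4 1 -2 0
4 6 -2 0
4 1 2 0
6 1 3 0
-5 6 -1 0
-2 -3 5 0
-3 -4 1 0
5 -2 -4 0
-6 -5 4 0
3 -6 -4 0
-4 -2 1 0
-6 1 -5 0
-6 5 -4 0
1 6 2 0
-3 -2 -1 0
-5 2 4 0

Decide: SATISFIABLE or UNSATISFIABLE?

SATISFIABLE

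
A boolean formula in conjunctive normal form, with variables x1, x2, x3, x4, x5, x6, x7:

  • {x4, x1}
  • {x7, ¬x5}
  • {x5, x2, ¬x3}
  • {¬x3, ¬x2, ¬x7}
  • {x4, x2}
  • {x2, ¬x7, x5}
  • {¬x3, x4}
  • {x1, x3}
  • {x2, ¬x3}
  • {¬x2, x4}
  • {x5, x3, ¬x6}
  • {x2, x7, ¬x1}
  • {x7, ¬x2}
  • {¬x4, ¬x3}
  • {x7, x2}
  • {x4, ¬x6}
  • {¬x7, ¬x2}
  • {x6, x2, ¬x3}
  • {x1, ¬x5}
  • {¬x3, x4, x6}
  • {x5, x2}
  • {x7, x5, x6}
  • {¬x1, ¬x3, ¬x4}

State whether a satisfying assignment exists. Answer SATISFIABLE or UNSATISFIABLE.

SATISFIABLE

Set x1 = True and propagate.
Branch on x2: take x2 = False.
  then x4 is forced to True.
  then x3 is forced to False.
  then x7 is forced to True.
  then x5 is forced to True.
x6 is now unconstrained; take x6 = True.
Every clause has at least one true literal under this assignment.
So x1=T, x2=F, x3=F, x4=T, x5=T, x6=T, x7=T is a satisfying assignment.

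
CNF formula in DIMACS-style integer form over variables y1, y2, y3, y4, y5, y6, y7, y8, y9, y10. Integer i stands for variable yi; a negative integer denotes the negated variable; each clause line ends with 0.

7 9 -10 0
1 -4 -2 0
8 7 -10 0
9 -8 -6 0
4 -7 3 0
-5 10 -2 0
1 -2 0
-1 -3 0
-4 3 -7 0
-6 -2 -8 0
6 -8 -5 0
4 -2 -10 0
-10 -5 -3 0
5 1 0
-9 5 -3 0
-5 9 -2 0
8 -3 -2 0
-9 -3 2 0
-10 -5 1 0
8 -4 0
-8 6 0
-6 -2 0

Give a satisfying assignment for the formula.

y1 = F, y2 = F, y3 = F, y4 = F, y5 = T, y6 = T, y7 = F, y8 = F, y9 = T, y10 = F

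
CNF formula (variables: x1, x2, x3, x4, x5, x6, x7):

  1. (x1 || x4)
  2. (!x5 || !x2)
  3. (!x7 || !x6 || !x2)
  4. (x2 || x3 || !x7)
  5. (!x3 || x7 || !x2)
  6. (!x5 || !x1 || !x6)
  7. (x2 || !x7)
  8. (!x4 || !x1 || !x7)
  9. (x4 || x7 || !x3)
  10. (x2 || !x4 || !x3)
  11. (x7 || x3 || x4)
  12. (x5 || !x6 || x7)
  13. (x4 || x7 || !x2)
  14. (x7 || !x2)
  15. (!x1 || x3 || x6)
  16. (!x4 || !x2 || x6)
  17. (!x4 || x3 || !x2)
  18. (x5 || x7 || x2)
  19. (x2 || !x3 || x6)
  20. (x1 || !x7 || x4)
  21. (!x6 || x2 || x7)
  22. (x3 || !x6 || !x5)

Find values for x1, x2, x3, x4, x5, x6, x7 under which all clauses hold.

Try x1 = True.
Try x2 = True.
  then x5 is forced to False.
  then x7 is forced to True.
  then x6 is forced to False.
  then x4 is forced to False.
  then x3 is forced to True.

x1=True  x2=True  x3=True  x4=False  x5=False  x6=False  x7=True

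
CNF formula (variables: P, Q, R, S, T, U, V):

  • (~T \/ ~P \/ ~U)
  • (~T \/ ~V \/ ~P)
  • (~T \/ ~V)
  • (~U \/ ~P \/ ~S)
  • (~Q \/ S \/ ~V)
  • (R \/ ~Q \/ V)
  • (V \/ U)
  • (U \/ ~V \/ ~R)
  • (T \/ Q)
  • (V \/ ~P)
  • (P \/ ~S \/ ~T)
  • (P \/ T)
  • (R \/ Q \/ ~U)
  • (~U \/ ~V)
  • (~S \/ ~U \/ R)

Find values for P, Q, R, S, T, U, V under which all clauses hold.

P=T, Q=T, R=F, S=T, T=F, U=F, V=T

Check each clause:
  1. (~T \/ ~P \/ ~U) — ~U is true.
  2. (~P \/ ~V \/ ~T) — ~T is true.
  3. (~V \/ ~T) — ~T is true.
  4. (~U \/ ~P \/ ~S) — ~U is true.
  5. (S \/ ~V \/ ~Q) — S is true.
  6. (R \/ V \/ ~Q) — V is true.
  7. (U \/ V) — V is true.
  8. (~V \/ ~R \/ U) — ~R is true.
  9. (T \/ Q) — Q is true.
  10. (V \/ ~P) — V is true.
  11. (~T \/ P \/ ~S) — P is true.
  12. (P \/ T) — P is true.
  13. (~U \/ R \/ Q) — ~U is true.
  14. (~U \/ ~V) — ~U is true.
  15. (~S \/ ~U \/ R) — ~U is true.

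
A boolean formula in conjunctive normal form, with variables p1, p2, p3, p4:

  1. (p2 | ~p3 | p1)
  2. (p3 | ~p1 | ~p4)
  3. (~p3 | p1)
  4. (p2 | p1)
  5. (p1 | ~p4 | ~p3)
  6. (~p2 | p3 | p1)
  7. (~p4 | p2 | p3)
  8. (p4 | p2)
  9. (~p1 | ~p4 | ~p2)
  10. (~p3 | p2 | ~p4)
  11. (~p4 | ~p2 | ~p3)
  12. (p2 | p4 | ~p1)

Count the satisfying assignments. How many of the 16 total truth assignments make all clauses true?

2

Satisfying assignments:
  p1=1 p2=1 p3=0 p4=0
  p1=1 p2=1 p3=1 p4=0
That's 2 in total.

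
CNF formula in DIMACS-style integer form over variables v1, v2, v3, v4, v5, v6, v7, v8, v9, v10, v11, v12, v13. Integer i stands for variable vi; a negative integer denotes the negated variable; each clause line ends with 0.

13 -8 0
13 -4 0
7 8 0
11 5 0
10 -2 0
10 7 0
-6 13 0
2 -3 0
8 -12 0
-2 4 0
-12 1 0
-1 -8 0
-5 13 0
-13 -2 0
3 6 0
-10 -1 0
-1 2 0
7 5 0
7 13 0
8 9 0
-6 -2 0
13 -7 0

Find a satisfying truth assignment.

v1 = 0, v2 = 0, v3 = 0, v4 = 0, v5 = 1, v6 = 1, v7 = 1, v8 = 0, v9 = 1, v10 = 0, v11 = 0, v12 = 0, v13 = 1

v9 occurs only positively in the remaining clauses — set v9 = True.
v12 occurs only negated in the remaining clauses — set v12 = False.
Try v1 = False.
Branch on v2: take v2 = False.
  then v3 is forced to False.
  then v6 is forced to True.
  then v13 is forced to True.
Set v5 = True and propagate.
For the remaining variables, v4 = False, v7 = True, v8 = False, v10 = False, v11 = False works.
Check each clause:
  1. (~v8 \/ v13) — ~v8 is true.
  2. (~v4 \/ v13) — ~v4 is true.
  3. (v8 \/ v7) — v7 is true.
  4. (v5 \/ v11) — v5 is true.
  5. (v10 \/ ~v2) — ~v2 is true.
  6. (v7 \/ v10) — v7 is true.
  7. (~v6 \/ v13) — v13 is true.
  8. (~v3 \/ v2) — ~v3 is true.
  9. (v8 \/ ~v12) — ~v12 is true.
  10. (v4 \/ ~v2) — ~v2 is true.
  11. (v1 \/ ~v12) — ~v12 is true.
  12. (~v8 \/ ~v1) — ~v8 is true.
  13. (~v5 \/ v13) — v13 is true.
  14. (~v2 \/ ~v13) — ~v2 is true.
  15. (v3 \/ v6) — v6 is true.
  16. (~v10 \/ ~v1) — ~v1 is true.
  17. (~v1 \/ v2) — ~v1 is true.
  18. (v5 \/ v7) — v5 is true.
  19. (v7 \/ v13) — v13 is true.
  20. (v8 \/ v9) — v9 is true.
  21. (~v2 \/ ~v6) — ~v2 is true.
  22. (~v7 \/ v13) — v13 is true.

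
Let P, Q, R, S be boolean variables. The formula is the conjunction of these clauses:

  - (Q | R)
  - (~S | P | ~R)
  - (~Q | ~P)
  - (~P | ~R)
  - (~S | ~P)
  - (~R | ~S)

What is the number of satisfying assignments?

The models are:
  P=F Q=F R=T S=F
  P=F Q=T R=F S=F
  P=F Q=T R=F S=T
  P=F Q=T R=T S=F
Count: 4.

4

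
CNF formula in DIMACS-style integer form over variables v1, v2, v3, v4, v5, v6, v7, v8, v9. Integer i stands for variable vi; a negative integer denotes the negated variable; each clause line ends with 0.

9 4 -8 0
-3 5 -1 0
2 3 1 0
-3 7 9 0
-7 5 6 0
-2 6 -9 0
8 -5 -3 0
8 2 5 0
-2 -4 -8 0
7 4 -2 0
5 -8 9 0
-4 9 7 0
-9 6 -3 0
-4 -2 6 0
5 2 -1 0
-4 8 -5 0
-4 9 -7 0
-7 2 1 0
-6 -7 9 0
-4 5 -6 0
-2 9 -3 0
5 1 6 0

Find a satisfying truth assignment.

v1=0, v2=1, v3=1, v4=0, v5=0, v6=1, v7=1, v8=0, v9=1

Try v1 = False.
For the remaining variables, v2 = True, v3 = True, v4 = False, v5 = False, v6 = True, v7 = True, v8 = False, v9 = True works.
Every clause has at least one true literal under this assignment.
Check each clause:
  1. (~v8 | v9 | v4) — ~v8 is true.
  2. (v5 | ~v1 | ~v3) — ~v1 is true.
  3. (v3 | v1 | v2) — v2 is true.
  4. (v9 | v7 | ~v3) — v9 is true.
  5. (v5 | ~v7 | v6) — v6 is true.
  6. (~v9 | v6 | ~v2) — v6 is true.
  7. (v8 | ~v5 | ~v3) — ~v5 is true.
  8. (v8 | v5 | v2) — v2 is true.
  9. (~v4 | ~v2 | ~v8) — ~v8 is true.
  10. (v7 | v4 | ~v2) — v7 is true.
  11. (v9 | ~v8 | v5) — ~v8 is true.
  12. (~v4 | v7 | v9) — v9 is true.
  13. (~v9 | ~v3 | v6) — v6 is true.
  14. (~v2 | v6 | ~v4) — ~v4 is true.
  15. (v2 | v5 | ~v1) — v2 is true.
  16. (~v4 | v8 | ~v5) — ~v5 is true.
  17. (~v7 | ~v4 | v9) — v9 is true.
  18. (v2 | ~v7 | v1) — v2 is true.
  19. (~v6 | v9 | ~v7) — v9 is true.
  20. (~v4 | ~v6 | v5) — ~v4 is true.
  21. (v9 | ~v3 | ~v2) — v9 is true.
  22. (v5 | v1 | v6) — v6 is true.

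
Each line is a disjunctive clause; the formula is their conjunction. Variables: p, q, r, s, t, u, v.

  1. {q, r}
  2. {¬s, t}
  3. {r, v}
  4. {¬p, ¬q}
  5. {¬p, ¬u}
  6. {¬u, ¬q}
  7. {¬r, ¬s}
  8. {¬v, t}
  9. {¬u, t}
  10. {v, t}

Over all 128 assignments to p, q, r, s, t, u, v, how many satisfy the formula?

Case analysis on t and q:
  t=1, q=1: remaining (p,r,s,u,v) ∈ {(0,0,0,0,1); (0,0,1,0,1); (0,1,0,0,0); (0,1,0,0,1)} — 4.
  t=1, q=0: v free; 3 ways for (p,r,s,u) × 2^1 = 6.
  t=0, q=1: a clause becomes empty — 0.
  t=0, q=0: a clause becomes empty — 0.
Total: 4 + 6 + 0 + 0 = 10.

10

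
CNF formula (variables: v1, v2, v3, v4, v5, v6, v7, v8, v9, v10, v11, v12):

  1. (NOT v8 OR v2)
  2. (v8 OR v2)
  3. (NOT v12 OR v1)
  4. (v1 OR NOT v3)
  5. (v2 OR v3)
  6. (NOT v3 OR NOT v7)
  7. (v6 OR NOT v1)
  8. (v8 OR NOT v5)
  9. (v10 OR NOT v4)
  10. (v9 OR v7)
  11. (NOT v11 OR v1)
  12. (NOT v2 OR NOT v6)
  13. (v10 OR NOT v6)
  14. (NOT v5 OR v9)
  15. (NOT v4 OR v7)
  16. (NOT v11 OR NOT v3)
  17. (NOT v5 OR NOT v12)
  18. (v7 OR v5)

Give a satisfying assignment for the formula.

v1 = False, v2 = True, v3 = False, v4 = True, v5 = False, v6 = False, v7 = True, v8 = False, v9 = False, v10 = True, v11 = False, v12 = False

v10 occurs only positively in the remaining clauses — set v10 = True.
v11 occurs only negated in the remaining clauses — set v11 = False.
Set v1 = False and propagate.
  then v12 is forced to False.
  then v3 is forced to False.
  then v2 is forced to True.
  then v6 is forced to False.
The remaining clauses are satisfied by v4 = True, v5 = False, v7 = True, v8 = False, v9 = False.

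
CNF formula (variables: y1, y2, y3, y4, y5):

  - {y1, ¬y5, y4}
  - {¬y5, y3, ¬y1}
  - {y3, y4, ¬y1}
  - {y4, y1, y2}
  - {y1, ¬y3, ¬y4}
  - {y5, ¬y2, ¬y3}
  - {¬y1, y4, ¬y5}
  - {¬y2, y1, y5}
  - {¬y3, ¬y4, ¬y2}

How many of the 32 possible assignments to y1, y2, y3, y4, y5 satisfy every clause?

Case analysis on y1 and y4:
  y1=1, y4=1: remaining (y2,y3,y5) ∈ {(0,0,0); (0,1,0); (0,1,1); (1,0,0)} — 4.
  y1=1, y4=0: remaining (y2,y3,y5) ∈ {(0,1,0)} — 1.
  y1=0, y4=1: remaining (y2,y3,y5) ∈ {(0,0,0); (0,0,1); (1,0,1)} — 3.
  y1=0, y4=0: a clause becomes empty — 0.
Total: 4 + 1 + 3 + 0 = 8.

8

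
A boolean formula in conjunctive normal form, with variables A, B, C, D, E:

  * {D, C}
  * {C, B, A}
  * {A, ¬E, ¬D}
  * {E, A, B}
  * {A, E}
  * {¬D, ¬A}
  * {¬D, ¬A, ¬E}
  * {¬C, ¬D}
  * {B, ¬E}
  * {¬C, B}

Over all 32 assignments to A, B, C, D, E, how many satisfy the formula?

3

Satisfying assignments:
  A=0 B=1 C=1 D=0 E=1
  A=1 B=1 C=1 D=0 E=0
  A=1 B=1 C=1 D=0 E=1
That's 3 in total.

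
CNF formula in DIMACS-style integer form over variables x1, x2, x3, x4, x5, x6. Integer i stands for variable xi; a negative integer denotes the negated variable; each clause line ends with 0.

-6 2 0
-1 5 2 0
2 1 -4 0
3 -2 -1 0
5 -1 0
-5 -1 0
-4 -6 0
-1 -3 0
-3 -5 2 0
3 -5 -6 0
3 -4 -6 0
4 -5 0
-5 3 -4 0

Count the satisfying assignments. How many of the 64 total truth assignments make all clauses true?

9

Split on x5, then x1.
  x5=T, x1=T: a clause becomes empty — 0.
  x5=T, x1=F: remaining (x2,x3,x4,x6) ∈ {(T,T,T,F)} — 1.
  x5=F, x1=T: a clause becomes empty — 0.
  x5=F, x1=F: x3 free; 4 ways for (x2,x4,x6) × 2^1 = 8.
Total: 0 + 1 + 0 + 8 = 9.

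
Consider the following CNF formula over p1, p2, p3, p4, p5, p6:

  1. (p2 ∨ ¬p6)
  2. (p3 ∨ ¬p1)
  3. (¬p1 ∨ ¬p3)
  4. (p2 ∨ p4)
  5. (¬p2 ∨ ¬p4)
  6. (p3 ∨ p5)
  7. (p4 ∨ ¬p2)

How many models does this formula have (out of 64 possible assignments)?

The models are:
  p1=F p2=F p3=F p4=T p5=T p6=F
  p1=F p2=F p3=T p4=T p5=F p6=F
  p1=F p2=F p3=T p4=T p5=T p6=F
Count: 3.

3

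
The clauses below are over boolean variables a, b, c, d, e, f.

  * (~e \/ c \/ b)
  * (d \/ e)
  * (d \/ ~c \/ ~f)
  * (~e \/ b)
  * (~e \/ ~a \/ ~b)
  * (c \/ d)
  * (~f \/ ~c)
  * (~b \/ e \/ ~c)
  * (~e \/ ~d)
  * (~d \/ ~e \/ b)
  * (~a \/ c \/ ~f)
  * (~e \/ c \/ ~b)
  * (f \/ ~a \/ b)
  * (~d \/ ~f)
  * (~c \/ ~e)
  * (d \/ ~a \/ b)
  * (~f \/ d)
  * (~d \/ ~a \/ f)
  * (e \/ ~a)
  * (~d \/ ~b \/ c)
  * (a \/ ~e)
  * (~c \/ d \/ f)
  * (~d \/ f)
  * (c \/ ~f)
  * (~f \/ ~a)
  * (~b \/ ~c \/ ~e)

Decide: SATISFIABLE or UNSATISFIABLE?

c = True:
  propagation gives f=False, e=False, d=True; an empty clause results — contradiction.
c = False:
  propagation gives d=True, e=False, f=False; an empty clause results — contradiction.
Every branch closes, so no satisfying assignment exists.

UNSATISFIABLE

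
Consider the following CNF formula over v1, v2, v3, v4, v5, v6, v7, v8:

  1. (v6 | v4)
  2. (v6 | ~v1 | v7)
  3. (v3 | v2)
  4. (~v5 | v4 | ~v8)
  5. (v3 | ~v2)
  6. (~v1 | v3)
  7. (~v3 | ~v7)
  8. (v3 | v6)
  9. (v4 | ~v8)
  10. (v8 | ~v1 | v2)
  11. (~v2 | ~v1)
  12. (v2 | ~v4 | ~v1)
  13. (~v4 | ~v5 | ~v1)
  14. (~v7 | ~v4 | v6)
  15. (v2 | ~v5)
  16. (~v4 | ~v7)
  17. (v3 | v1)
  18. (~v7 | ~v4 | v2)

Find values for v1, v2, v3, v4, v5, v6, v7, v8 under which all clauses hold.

v1 = 0, v2 = 1, v3 = 1, v4 = 1, v5 = 0, v6 = 1, v7 = 0, v8 = 0

Pure literal: v5 appears only negated; assign v5 = False.
Pure literal: v6 appears only positively; assign v6 = True.
Branch on v1: take v1 = False.
  then v3 is forced to True.
  then v7 is forced to False.
Try v4 = True.
v2, v8 are now unconstrained; take v2 = True, v8 = False.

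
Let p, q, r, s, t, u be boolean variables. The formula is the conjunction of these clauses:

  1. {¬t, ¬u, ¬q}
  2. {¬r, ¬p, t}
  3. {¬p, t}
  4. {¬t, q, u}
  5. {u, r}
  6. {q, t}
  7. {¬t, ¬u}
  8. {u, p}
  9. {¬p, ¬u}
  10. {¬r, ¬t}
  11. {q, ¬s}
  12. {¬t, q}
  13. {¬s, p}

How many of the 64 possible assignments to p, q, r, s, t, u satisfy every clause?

Satisfying assignments:
  p=0 q=1 r=0 s=0 t=0 u=1
  p=0 q=1 r=1 s=0 t=0 u=1
That's 2 in total.

2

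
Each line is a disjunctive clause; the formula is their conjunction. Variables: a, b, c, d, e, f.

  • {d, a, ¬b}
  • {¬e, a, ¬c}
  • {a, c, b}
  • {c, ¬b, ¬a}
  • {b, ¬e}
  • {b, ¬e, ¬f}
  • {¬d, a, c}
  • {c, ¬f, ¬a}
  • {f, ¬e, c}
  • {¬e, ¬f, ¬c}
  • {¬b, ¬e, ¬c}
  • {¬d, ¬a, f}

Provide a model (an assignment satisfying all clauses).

a=False, b=True, c=True, d=True, e=False, f=True

Pure literal: e appears only negated; assign e = False.
Set a = False and propagate.
Set b = True and propagate.
  then d is forced to True.
  then c is forced to True.
f is now unconstrained; take f = True.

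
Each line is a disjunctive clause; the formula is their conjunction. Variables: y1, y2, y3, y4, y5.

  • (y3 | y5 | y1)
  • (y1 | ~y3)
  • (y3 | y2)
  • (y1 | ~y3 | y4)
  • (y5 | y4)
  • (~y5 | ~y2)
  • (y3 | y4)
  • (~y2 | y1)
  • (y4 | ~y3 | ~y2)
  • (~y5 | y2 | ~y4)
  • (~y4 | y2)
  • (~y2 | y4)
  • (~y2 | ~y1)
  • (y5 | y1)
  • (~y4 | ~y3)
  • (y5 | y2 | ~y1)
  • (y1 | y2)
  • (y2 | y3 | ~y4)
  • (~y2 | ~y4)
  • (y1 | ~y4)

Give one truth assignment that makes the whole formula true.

Set y1 = True and propagate.
  then y2 is forced to False.
  then y3 is forced to True.
  then y4 is forced to False.
  then y5 is forced to True.

y1 = T, y2 = F, y3 = T, y4 = F, y5 = T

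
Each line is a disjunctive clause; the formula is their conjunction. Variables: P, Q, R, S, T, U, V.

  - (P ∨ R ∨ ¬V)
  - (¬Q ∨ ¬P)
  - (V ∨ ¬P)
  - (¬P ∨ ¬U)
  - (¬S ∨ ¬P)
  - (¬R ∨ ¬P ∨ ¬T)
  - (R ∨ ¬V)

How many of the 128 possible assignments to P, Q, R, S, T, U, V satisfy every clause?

49

Split on P, then R.
  P=1, R=1: remaining (Q,S,T,U,V) ∈ {(0,0,0,0,1)} — 1.
  P=1, R=0: a clause becomes empty — 0.
  P=0, R=1: Q, S, T, U, V free → 2^5 = 32.
  P=0, R=0: forces V=0; Q, S, T, U free → 2^4 = 16.
Total: 1 + 0 + 32 + 16 = 49.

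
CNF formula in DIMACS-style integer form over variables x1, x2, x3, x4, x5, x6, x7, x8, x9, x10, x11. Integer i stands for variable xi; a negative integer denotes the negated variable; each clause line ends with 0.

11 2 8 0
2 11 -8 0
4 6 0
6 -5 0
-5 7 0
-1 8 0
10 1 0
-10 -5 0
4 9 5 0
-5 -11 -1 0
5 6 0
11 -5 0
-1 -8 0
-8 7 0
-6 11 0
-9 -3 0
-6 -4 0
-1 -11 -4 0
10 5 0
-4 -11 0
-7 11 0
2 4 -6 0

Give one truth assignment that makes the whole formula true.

x1=F, x2=T, x3=F, x4=F, x5=F, x6=T, x7=F, x8=F, x9=T, x10=T, x11=T

x2 occurs only positively in the remaining clauses — set x2 = True.
Pure literal: x3 appears only negated; assign x3 = False.
Try x1 = False.
  then x10 is forced to True.
  then x5 is forced to False.
  then x6 is forced to True.
  then x11 is forced to True.
  then x4 is forced to False.
  then x9 is forced to True.
The remaining clauses are satisfied by x7 = False, x8 = False.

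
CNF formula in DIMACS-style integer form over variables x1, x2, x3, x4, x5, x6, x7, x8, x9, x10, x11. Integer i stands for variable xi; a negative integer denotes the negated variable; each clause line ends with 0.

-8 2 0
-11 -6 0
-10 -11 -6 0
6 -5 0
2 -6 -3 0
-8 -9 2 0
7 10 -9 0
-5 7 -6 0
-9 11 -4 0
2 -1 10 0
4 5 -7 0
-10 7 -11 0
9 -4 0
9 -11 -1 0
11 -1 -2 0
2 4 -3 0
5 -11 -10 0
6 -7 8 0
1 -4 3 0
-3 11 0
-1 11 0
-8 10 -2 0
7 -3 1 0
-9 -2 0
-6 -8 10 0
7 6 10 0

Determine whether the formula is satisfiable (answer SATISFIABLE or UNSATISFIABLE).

SATISFIABLE

Branch on x1: take x1 = False.
Branch on x2: take x2 = True.
  then x9 is forced to False.
  then x4 is forced to False.
Branch on x3: take x3 = False.
For the remaining variables, x5 = True, x6 = True, x7 = True, x8 = False, x10 = True, x11 = False works.
So x1=False  x2=True  x3=False  x4=False  x5=True  x6=True  x7=True  x8=False  x9=False  x10=True  x11=False is a satisfying assignment.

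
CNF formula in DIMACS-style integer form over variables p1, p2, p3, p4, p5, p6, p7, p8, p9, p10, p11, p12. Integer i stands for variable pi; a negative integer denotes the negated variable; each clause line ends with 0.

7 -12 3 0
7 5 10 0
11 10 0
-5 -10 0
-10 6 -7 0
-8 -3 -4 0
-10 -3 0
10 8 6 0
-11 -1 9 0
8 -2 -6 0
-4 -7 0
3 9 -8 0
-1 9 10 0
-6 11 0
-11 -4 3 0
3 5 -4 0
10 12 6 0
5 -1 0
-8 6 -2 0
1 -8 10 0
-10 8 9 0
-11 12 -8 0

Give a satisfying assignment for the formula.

p1=False  p2=False  p3=True  p4=False  p5=True  p6=True  p7=True  p8=False  p9=True  p10=False  p11=True  p12=False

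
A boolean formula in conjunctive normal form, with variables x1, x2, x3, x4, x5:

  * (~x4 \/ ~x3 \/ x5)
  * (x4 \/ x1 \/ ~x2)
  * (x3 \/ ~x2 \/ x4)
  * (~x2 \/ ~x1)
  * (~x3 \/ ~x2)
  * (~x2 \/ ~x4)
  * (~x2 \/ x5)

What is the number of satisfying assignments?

Split on x2, then x4.
  x2=1, x4=1: a clause becomes empty — 0.
  x2=1, x4=0: a clause becomes empty — 0.
  x2=0, x4=1: x1 free; 3 ways for (x3,x5) × 2^1 = 6.
  x2=0, x4=0: x1, x3, x5 free → 2^3 = 8.
Total: 0 + 0 + 6 + 8 = 14.

14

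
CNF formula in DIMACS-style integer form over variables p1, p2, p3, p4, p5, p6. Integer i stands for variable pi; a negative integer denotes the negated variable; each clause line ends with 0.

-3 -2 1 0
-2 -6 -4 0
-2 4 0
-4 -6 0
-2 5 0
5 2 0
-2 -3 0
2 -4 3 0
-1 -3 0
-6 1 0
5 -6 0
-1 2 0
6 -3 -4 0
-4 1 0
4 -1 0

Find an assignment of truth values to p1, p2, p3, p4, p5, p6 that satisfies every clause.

p1=False, p2=False, p3=True, p4=False, p5=True, p6=False

p5 occurs only positively in the remaining clauses — set p5 = True.
Set p1 = False and propagate.
  then p6 is forced to False.
  then p4 is forced to False.
  then p2 is forced to False.
p3 is now unconstrained; take p3 = True.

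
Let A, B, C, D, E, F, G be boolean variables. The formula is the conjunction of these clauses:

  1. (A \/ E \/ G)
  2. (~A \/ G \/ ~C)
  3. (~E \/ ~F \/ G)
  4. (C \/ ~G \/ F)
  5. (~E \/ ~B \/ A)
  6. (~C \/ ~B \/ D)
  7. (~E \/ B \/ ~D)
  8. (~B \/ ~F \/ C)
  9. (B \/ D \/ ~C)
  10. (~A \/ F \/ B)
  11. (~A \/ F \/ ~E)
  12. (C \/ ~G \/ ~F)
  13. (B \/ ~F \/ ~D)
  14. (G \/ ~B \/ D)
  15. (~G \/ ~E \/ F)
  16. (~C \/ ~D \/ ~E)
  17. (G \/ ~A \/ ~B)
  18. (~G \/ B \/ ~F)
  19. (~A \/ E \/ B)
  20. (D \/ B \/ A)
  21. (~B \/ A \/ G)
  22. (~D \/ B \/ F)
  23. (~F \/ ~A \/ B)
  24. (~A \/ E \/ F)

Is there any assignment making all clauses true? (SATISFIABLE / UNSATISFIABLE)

Branch on A: take A = True.
Try B = True.
  then G is forced to True.
Try C = True.
  then D is forced to True.
  then E is forced to False.
  then F is forced to True.
So A=T, B=T, C=T, D=T, E=F, F=T, G=T is a satisfying assignment.

SATISFIABLE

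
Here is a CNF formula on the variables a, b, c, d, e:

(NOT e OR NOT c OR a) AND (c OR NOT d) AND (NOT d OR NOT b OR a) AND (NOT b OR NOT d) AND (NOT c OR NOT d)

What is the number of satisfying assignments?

Split on d, then c.
  d=1, c=1: a clause becomes empty — 0.
  d=1, c=0: a clause becomes empty — 0.
  d=0, c=1: b free; 3 ways for (a,e) × 2^1 = 6.
  d=0, c=0: a, b, e free → 2^3 = 8.
Total: 0 + 0 + 6 + 8 = 14.

14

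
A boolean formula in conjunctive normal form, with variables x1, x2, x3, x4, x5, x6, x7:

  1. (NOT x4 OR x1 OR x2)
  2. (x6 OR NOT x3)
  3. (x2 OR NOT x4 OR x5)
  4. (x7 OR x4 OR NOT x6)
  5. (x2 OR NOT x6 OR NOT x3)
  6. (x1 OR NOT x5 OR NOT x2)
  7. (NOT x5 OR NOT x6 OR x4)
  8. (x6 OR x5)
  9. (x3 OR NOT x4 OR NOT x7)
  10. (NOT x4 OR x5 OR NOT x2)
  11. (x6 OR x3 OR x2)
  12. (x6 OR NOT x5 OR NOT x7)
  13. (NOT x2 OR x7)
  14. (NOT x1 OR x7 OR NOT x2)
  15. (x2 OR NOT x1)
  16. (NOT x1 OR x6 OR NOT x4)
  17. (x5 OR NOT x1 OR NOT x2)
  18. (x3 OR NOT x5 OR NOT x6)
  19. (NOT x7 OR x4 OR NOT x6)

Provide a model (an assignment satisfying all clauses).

x1=1  x2=1  x3=1  x4=1  x5=1  x6=1  x7=1

Check each clause:
  1. (NOT x4 OR x1 OR x2) — x1 is true.
  2. (x6 OR NOT x3) — x6 is true.
  3. (x2 OR x5 OR NOT x4) — x2 is true.
  4. (NOT x6 OR x7 OR x4) — x4 is true.
  5. (x2 OR NOT x3 OR NOT x6) — x2 is true.
  6. (NOT x2 OR NOT x5 OR x1) — x1 is true.
  7. (NOT x5 OR x4 OR NOT x6) — x4 is true.
  8. (x6 OR x5) — x5 is true.
  9. (NOT x4 OR x3 OR NOT x7) — x3 is true.
  10. (NOT x2 OR x5 OR NOT x4) — x5 is true.
  11. (x2 OR x3 OR x6) — x2 is true.
  12. (x6 OR NOT x5 OR NOT x7) — x6 is true.
  13. (x7 OR NOT x2) — x7 is true.
  14. (NOT x1 OR NOT x2 OR x7) — x7 is true.
  15. (x2 OR NOT x1) — x2 is true.
  16. (NOT x1 OR x6 OR NOT x4) — x6 is true.
  17. (x5 OR NOT x1 OR NOT x2) — x5 is true.
  18. (NOT x5 OR x3 OR NOT x6) — x3 is true.
  19. (NOT x7 OR x4 OR NOT x6) — x4 is true.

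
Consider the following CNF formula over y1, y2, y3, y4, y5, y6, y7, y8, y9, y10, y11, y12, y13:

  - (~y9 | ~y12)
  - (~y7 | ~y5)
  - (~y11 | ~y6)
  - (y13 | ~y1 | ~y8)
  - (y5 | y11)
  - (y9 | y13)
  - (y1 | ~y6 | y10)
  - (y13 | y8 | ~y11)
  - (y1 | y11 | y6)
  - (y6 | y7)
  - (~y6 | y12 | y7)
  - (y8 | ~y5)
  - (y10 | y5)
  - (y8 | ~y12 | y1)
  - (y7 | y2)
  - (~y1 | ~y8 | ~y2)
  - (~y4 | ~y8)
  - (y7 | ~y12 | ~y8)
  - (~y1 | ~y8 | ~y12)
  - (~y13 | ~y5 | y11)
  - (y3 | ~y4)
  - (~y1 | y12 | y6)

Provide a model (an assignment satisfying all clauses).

y1=False, y2=True, y3=False, y4=False, y5=False, y6=False, y7=True, y8=False, y9=True, y10=True, y11=True, y12=False, y13=True

Pure literal: y4 appears only negated; assign y4 = False.
y10 occurs only positively in the remaining clauses — set y10 = True.
Branch on y1: take y1 = False.
Try y2 = True.
The remaining clauses are satisfied by y3 = False, y5 = False, y6 = False, y7 = True, y8 = False, y9 = True, y11 = True, y12 = False, y13 = True.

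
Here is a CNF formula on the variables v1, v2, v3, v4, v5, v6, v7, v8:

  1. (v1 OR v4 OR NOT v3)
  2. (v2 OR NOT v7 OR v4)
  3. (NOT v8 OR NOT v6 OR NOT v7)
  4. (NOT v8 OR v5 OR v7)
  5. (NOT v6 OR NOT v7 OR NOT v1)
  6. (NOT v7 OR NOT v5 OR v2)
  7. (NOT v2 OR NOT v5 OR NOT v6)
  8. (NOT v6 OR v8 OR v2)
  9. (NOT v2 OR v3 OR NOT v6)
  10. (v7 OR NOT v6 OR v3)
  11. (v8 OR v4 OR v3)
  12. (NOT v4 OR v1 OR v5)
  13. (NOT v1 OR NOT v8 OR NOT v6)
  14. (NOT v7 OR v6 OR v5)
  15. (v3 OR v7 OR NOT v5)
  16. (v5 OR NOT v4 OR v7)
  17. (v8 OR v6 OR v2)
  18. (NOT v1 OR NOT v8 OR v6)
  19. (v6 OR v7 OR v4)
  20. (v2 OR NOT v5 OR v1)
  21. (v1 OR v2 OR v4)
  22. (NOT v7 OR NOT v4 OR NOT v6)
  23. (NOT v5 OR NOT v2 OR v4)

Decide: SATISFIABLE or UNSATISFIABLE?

SATISFIABLE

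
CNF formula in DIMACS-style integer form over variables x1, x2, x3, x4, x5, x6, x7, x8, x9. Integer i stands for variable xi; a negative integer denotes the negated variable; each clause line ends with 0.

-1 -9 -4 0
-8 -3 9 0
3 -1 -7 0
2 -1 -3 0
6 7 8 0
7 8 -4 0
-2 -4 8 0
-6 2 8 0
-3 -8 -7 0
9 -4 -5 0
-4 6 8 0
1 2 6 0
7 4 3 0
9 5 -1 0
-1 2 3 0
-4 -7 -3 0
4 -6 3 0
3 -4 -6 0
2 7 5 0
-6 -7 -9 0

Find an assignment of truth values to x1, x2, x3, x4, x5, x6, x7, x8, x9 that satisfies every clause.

x1=False, x2=False, x3=True, x4=False, x5=True, x6=True, x7=False, x8=True, x9=True

Check each clause:
  1. (!x1 || !x4 || !x9) — !x4 is true.
  2. (x9 || !x3 || !x8) — x9 is true.
  3. (!x7 || x3 || !x1) — !x7 is true.
  4. (!x3 || !x1 || x2) — !x1 is true.
  5. (x6 || x8 || x7) — x8 is true.
  6. (!x4 || x8 || x7) — x8 is true.
  7. (!x4 || !x2 || x8) — x8 is true.
  8. (x2 || x8 || !x6) — x8 is true.
  9. (!x3 || !x7 || !x8) — !x7 is true.
  10. (x9 || !x5 || !x4) — x9 is true.
  11. (!x4 || x8 || x6) — x8 is true.
  12. (x1 || x2 || x6) — x6 is true.
  13. (x3 || x7 || x4) — x3 is true.
  14. (x5 || !x1 || x9) — x9 is true.
  15. (x3 || !x1 || x2) — x3 is true.
  16. (!x3 || !x7 || !x4) — !x7 is true.
  17. (x3 || !x6 || x4) — x3 is true.
  18. (!x6 || !x4 || x3) — x3 is true.
  19. (x5 || x7 || x2) — x5 is true.
  20. (!x9 || !x7 || !x6) — !x7 is true.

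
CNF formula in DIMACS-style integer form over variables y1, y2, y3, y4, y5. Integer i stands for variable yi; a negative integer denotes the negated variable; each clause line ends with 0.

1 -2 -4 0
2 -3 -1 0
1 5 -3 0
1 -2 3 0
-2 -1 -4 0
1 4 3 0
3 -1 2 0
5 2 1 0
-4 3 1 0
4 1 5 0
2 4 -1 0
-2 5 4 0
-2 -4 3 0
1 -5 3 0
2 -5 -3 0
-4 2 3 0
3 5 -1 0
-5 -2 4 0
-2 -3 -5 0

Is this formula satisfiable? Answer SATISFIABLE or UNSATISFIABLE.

y1 = True:
  y2 = True:
    propagation gives y4=False, y5=True; an empty clause results — contradiction.
  y2 = False:
    propagation gives y3=False; an empty clause results — contradiction.
y1 = False:
  y2 = True:
    propagation gives y4=False, y3=True, y5=True; an empty clause results — contradiction.
  y2 = False:
    propagation gives y5=True, y3=True; an empty clause results — contradiction.
Every branch closes, so no satisfying assignment exists.

UNSATISFIABLE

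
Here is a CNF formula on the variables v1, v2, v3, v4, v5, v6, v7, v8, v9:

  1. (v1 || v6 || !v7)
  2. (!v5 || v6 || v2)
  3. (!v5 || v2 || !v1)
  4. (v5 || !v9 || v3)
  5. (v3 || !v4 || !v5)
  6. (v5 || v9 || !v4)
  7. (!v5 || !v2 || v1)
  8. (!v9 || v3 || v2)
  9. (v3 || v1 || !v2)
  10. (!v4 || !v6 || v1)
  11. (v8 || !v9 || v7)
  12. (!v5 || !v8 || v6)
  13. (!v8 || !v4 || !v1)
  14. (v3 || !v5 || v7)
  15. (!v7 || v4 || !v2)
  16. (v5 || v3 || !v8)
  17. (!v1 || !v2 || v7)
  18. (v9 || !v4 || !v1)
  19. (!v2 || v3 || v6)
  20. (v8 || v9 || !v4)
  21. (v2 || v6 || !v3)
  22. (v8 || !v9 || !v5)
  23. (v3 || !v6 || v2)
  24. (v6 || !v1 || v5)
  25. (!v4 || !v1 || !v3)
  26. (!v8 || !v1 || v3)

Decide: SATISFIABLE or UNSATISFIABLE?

SATISFIABLE

Set v1 = False and propagate.
Branch on v2: take v2 = True.
  then v5 is forced to False.
  then v3 is forced to True.
Branch on v4: take v4 = False.
  then v7 is forced to False.
The remaining clauses are satisfied by v6 = True, v8 = False, v9 = False.
So v1=False  v2=True  v3=True  v4=False  v5=False  v6=True  v7=False  v8=False  v9=False is a satisfying assignment.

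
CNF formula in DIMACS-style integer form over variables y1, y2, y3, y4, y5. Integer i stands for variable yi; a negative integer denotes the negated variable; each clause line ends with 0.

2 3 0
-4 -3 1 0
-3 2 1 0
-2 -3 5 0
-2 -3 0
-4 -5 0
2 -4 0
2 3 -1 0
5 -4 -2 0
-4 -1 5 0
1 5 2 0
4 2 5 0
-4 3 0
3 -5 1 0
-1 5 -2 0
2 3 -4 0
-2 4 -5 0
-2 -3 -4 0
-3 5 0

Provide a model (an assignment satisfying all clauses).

Set y1 = False and propagate.
For the remaining variables, y2 = True, y3 = False, y4 = False, y5 = False works.
Every clause has at least one true literal under this assignment.

y1=F  y2=T  y3=F  y4=F  y5=F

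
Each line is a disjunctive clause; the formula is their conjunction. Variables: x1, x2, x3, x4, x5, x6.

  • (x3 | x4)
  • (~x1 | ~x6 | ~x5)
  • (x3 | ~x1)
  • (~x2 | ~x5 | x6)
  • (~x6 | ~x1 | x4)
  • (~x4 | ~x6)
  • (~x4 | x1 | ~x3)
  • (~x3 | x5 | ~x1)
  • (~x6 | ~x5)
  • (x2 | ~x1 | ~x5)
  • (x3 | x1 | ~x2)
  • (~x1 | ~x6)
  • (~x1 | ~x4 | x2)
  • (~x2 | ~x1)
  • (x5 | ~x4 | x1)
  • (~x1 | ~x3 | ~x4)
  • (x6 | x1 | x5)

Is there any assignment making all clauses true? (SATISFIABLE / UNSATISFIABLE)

SATISFIABLE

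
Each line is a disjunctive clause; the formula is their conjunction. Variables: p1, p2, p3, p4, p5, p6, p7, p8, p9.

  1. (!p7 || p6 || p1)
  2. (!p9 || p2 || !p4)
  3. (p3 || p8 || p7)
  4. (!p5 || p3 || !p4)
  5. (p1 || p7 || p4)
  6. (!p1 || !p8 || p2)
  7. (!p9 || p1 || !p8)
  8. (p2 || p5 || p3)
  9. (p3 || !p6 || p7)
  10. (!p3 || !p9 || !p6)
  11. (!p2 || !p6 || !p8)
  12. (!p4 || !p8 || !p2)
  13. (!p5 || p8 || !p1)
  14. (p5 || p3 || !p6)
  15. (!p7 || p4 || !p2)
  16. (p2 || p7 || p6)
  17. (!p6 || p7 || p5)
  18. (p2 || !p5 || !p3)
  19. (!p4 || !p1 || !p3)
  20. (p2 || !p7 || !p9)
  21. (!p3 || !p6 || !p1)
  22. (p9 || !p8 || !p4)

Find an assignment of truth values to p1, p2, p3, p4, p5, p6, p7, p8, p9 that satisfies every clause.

p1=0  p2=0  p3=0  p4=0  p5=1  p6=1  p7=1  p8=1  p9=0

Set p1 = False and propagate.
The remaining clauses are satisfied by p2 = False, p3 = False, p4 = False, p5 = True, p6 = True, p7 = True, p8 = True, p9 = False.
Every clause has at least one true literal under this assignment.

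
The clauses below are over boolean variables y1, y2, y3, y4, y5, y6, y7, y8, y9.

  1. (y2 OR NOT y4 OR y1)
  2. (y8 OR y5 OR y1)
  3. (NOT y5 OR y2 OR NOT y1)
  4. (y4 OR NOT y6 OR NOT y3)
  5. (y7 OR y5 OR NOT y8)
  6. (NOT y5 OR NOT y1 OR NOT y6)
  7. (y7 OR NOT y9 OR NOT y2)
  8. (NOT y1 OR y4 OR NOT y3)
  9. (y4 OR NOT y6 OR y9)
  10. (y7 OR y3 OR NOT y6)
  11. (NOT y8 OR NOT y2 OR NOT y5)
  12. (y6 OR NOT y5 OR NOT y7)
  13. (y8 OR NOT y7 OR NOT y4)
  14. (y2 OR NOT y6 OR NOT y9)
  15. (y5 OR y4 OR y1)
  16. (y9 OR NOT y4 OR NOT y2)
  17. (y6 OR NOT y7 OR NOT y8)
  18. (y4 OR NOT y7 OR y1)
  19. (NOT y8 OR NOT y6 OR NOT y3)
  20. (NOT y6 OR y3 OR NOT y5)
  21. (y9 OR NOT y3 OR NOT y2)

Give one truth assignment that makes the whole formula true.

y1=F  y2=F  y3=F  y4=F  y5=T  y6=F  y7=F  y8=F  y9=F

Set y1 = False and propagate.
Try y2 = False.
  then y4 is forced to False.
  then y5 is forced to True.
  then y7 is forced to False.
For the remaining variables, y3 = False, y6 = False, y8 = False, y9 = False works.
Every clause has at least one true literal under this assignment.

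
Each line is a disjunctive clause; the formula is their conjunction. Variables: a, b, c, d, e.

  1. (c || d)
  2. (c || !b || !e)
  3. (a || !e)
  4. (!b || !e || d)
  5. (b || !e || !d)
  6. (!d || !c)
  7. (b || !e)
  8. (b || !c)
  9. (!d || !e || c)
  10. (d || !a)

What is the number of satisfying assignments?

5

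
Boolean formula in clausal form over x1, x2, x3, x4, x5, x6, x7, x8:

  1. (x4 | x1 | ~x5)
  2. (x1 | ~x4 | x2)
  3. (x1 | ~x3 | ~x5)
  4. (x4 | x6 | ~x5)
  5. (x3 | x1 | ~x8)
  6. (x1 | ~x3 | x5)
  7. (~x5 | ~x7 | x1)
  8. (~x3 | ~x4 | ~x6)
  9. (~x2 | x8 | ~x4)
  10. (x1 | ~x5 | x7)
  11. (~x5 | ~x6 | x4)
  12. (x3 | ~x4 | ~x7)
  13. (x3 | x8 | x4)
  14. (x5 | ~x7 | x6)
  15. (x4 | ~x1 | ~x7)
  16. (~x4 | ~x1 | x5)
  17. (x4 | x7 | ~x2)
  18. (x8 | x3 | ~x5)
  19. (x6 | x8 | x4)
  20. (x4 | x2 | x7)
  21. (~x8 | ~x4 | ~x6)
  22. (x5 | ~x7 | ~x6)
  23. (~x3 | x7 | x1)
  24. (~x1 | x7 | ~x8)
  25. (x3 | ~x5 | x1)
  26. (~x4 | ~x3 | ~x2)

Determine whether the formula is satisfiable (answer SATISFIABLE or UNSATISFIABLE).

Try x1 = True.
Branch on x2: take x2 = False.
Try x3 = True.
The remaining clauses are satisfied by x4 = True, x5 = True, x6 = False, x7 = False, x8 = False.
Every clause has at least one true literal under this assignment.
So x1 = True, x2 = False, x3 = True, x4 = True, x5 = True, x6 = False, x7 = False, x8 = False is a satisfying assignment.

SATISFIABLE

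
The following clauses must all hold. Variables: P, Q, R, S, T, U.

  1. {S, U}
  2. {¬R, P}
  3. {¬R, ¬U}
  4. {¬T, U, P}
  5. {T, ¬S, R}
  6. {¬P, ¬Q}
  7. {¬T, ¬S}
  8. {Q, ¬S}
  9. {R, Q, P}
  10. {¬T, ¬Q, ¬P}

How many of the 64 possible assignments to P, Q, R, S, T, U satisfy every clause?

The models are:
  P=0 Q=1 R=0 S=0 T=0 U=1
  P=0 Q=1 R=0 S=0 T=1 U=1
  P=1 Q=0 R=0 S=0 T=0 U=1
  P=1 Q=0 R=0 S=0 T=1 U=1
That's 4 in total.

4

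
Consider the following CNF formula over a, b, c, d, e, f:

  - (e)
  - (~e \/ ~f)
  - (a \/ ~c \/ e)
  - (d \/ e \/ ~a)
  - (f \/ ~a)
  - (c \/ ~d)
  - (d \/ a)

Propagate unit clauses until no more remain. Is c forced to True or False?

(e) stands alone — e = True.
In (~e \/ ~f), ~e is now false; ~f must hold, so f = False.
(f \/ ~a): since f = False, the clause reduces to (~a). a = False.
(d \/ a): since a = False, the clause reduces to (d). d = True.
In (c \/ ~d), ~d is now false; c must hold, so c = True.

True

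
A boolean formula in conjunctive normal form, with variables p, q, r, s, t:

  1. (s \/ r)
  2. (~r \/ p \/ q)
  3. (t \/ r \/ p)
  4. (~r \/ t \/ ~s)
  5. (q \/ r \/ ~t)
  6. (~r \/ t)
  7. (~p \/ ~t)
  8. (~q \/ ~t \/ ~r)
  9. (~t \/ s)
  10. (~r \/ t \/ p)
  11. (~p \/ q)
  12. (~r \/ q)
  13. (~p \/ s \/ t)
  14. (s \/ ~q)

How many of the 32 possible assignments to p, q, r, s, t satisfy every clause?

The models are:
  p=F q=T r=F s=T t=T
  p=T q=T r=F s=T t=F
That's 2 in total.

2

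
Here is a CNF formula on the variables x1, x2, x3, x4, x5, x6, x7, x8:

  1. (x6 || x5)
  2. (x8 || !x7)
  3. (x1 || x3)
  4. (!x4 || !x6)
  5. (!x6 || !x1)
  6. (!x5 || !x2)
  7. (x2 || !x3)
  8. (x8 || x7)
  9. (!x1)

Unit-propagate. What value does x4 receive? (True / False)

Unit clause (!x1) sets x1 = False.
(x3 || x1) with x1 = False leaves only x3, so x3 = True.
(x2 || !x3) with x3 = True leaves only x2, so x2 = True.
In (!x5 || !x2), !x2 is now false; !x5 must hold, so x5 = False.
In (x5 || x6), x5 is now false; x6 must hold, so x6 = True.
(!x6 || !x4) with x6 = True leaves only !x4, so x4 = False.

False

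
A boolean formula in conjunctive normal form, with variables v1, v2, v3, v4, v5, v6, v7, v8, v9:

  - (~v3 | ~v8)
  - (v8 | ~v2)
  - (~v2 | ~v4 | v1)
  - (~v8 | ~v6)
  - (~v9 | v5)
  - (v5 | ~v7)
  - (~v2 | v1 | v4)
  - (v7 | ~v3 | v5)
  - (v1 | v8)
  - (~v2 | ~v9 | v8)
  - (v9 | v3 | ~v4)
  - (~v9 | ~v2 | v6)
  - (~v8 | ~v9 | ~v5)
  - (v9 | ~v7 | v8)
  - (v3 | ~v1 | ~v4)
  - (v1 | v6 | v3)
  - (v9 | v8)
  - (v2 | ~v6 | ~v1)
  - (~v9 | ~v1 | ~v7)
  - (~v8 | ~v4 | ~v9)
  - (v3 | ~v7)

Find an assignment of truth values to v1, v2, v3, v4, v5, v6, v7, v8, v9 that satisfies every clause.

v1 = T, v2 = F, v3 = T, v4 = F, v5 = T, v6 = F, v7 = F, v8 = F, v9 = T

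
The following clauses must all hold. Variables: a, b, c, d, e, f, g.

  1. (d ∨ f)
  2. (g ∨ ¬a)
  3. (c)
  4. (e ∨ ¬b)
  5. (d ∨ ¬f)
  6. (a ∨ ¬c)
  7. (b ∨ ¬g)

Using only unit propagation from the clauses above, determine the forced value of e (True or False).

Unit clause (c) sets c = True.
From (¬c ∨ a) and c = True: a = True.
In (g ∨ ¬a), ¬a is now false; g must hold, so g = True.
(¬g ∨ b) with g = True leaves only b, so b = True.
(e ∨ ¬b) with b = True leaves only e, so e = True.

True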